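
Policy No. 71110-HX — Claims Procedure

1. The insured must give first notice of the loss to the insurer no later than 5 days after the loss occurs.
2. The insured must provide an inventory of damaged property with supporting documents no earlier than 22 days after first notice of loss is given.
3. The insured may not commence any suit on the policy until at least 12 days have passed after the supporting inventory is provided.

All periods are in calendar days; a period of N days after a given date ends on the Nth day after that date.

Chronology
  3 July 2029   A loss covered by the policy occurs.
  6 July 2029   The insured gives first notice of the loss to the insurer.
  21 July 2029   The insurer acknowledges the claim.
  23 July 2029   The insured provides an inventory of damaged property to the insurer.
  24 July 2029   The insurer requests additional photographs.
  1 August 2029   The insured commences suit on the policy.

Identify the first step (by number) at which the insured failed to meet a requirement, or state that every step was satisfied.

Step 2

(1) due by 3 July 2029 + 5 days = 8 July 2029; 6 July 2029 is within that limit.
(2) permitted from 6 July 2029 + 22 days = 28 July 2029 onward; 23 July 2029 is 5 days before the earliest permitted date.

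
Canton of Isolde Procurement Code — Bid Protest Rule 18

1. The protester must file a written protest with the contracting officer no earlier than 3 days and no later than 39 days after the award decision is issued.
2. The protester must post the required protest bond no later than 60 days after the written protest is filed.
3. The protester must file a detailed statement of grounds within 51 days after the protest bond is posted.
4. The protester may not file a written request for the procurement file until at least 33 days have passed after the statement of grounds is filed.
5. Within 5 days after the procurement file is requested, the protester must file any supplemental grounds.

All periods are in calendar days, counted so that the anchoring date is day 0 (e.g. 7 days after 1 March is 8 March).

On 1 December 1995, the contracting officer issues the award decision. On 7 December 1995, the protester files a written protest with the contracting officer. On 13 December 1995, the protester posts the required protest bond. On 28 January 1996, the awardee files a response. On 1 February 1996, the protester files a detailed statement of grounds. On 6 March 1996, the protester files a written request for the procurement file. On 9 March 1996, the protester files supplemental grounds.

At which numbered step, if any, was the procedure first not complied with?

Step 1: the window is 3–39 days after 1 December 1995 (when the award decision is issued), so 4 December 1995 through 9 January 1996; 7 December 1995 falls inside that range.
Step 2: 60 days after 7 December 1995 (when the written protest is filed) is 5 February 1996; done 13 December 1995 — timely.
Step 3: 51 days after 13 December 1995 (when the protest bond is posted) is 2 February 1996; 1 February 1996 is within that limit.
Step 4: the earliest permitted date is 33 days after 1 February 1996 (when the statement of grounds is filed), i.e. 5 March 1996; done 6 March 1996, after the minimum wait.
Step 5: 5 days after 6 March 1996 (when the procurement file is requested) is 11 March 1996; 9 March 1996 is within that limit.

None — every step was satisfied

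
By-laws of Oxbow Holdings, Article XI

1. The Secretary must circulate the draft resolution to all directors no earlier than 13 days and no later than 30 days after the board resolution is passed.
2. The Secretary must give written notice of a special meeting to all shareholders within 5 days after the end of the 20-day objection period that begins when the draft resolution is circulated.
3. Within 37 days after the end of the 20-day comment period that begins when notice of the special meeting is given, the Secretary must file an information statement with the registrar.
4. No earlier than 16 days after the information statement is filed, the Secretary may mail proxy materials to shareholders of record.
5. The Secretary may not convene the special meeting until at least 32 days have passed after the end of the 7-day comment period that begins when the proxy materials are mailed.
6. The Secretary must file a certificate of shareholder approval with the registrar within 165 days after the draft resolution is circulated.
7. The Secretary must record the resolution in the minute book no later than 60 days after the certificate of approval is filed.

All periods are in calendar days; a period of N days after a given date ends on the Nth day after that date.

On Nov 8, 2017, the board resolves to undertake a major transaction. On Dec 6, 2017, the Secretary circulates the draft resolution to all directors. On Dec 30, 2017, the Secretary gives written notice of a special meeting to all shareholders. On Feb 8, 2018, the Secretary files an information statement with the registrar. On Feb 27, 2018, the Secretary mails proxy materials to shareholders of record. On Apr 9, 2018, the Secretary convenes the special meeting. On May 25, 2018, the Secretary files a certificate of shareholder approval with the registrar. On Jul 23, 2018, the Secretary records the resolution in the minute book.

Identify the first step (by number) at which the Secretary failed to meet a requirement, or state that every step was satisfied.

Step 1 — 13 and 30 days from Nov 8, 2017 (when the board resolution is passed) are Nov 21, 2017 and Dec 8, 2017 respectively; Dec 6, 2017 falls inside that range.
Step 2 — counting 5 days from Dec 26, 2017 (end of the 20-day objection period, which began when the draft resolution is circulated on Dec 6, 2017) gives a deadline of Dec 31, 2017; Dec 30, 2017 is within that limit.
Step 3 — counting 37 days from Jan 19, 2018 (end of the 20-day comment period, which began when notice of the special meeting is given on Dec 30, 2017) gives a deadline of Feb 25, 2018; completed Feb 8, 2018, before the deadline.
Step 4 — must wait 16 days from Feb 8, 2018 (when the information statement is filed), so not before Feb 24, 2018; done Feb 27, 2018, after the minimum wait.
Step 5 — must wait 32 days from Mar 6, 2018 (end of the 7-day comment period, which began when the proxy materials are mailed on Feb 27, 2018), so not before Apr 7, 2018; done Apr 9, 2018 — permitted.
Step 6 — counting 165 days from Dec 6, 2017 (when the draft resolution is circulated) gives a deadline of May 20, 2018; May 25, 2018 misses that deadline by 5 days.
Later steps need not be reached.

Step 6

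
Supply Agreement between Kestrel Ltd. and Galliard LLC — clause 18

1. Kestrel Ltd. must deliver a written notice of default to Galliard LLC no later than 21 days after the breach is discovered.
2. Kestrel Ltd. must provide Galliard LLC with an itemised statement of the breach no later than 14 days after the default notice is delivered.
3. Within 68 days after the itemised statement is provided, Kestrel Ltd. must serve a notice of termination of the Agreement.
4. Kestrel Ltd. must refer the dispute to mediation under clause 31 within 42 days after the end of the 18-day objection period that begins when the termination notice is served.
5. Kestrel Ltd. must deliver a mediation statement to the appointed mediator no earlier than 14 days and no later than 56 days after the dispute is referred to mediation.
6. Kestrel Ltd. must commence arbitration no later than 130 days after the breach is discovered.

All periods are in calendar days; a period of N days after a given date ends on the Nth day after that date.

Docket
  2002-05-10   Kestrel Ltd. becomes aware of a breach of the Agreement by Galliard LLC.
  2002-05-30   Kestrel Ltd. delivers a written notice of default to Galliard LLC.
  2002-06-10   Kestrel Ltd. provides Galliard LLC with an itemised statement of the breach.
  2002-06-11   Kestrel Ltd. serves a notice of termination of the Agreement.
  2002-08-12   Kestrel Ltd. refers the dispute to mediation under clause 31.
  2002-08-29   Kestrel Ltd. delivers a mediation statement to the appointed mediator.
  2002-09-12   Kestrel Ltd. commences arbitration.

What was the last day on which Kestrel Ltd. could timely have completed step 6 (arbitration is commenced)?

Step 6 runs from 2002-05-10, when the breach is discovered. 130 days after 2002-05-10 is 2002-09-17.

2002-09-17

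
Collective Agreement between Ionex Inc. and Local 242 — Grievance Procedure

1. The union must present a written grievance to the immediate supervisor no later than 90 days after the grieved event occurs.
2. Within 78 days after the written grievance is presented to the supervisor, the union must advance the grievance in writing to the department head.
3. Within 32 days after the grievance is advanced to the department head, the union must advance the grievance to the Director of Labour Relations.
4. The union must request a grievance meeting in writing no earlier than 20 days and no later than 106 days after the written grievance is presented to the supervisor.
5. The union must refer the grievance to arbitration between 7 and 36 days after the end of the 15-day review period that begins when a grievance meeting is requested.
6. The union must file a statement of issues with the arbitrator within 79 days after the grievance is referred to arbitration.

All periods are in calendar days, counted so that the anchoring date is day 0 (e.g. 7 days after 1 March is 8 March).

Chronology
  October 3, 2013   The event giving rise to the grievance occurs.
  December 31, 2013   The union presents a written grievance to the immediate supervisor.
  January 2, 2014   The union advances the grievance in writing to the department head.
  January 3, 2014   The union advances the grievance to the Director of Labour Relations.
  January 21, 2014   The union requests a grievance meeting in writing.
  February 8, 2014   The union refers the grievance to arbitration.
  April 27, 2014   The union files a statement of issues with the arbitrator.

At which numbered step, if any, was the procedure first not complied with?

Step 5

Step 1: 90 days after October 3, 2013 (when the grieved event occurs) is January 1, 2014; completed December 31, 2013, before the deadline.
Step 2: 78 days after December 31, 2013 (when the written grievance is presented to the supervisor) is March 19, 2014; completed January 2, 2014, before the deadline.
Step 3: 32 days after January 2, 2014 (when the grievance is advanced to the department head) is February 3, 2014; completed January 3, 2014, before the deadline.
Step 4: the window is 20–106 days after December 31, 2013 (when the written grievance is presented to the supervisor), so January 20, 2014 through April 16, 2014; done January 21, 2014, which is between those dates.
Step 5: the window is 7–36 days after February 5, 2014 (end of the 15-day review period, which began when a grievance meeting is requested on January 21, 2014), so February 12, 2014 through March 13, 2014; done February 8, 2014 — 4 days before the window opened.
That is the first point of non-compliance.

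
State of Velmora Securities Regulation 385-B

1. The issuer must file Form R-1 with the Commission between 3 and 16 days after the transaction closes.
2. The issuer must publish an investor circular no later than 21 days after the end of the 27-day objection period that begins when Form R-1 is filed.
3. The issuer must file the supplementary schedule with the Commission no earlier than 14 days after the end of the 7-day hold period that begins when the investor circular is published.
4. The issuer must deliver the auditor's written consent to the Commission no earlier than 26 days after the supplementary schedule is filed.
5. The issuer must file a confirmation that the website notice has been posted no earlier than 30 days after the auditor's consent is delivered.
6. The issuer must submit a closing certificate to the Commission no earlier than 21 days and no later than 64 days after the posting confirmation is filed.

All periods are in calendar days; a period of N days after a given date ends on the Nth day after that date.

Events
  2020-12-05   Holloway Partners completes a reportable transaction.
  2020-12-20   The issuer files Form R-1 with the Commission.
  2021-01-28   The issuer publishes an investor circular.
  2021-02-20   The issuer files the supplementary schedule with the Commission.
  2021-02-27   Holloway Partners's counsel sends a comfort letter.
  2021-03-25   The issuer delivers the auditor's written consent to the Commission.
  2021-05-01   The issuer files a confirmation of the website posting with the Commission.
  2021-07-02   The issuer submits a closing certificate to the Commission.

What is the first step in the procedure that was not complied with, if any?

(1) the permitted window runs from 2020-12-05 + 3 = 2020-12-08 to 2020-12-05 + 16 = 2020-12-21; done 2020-12-20, which is between those dates.
(2) due by 2021-01-16 + 21 days = 2021-02-06; completed 2021-01-28, before the deadline.
(3) permitted from 2021-02-04 + 14 days = 2021-02-18 onward; done 2021-02-20 — permitted.
(4) permitted from 2021-02-20 + 26 days = 2021-03-18 onward; done 2021-03-25 — permitted.
(5) permitted from 2021-03-25 + 30 days = 2021-04-24 onward; 2021-05-01 is on or after that date.
(6) the permitted window runs from 2021-05-01 + 21 = 2021-05-22 to 2021-05-01 + 64 = 2021-07-04; 2021-07-02 falls inside that range.

None — every step was satisfied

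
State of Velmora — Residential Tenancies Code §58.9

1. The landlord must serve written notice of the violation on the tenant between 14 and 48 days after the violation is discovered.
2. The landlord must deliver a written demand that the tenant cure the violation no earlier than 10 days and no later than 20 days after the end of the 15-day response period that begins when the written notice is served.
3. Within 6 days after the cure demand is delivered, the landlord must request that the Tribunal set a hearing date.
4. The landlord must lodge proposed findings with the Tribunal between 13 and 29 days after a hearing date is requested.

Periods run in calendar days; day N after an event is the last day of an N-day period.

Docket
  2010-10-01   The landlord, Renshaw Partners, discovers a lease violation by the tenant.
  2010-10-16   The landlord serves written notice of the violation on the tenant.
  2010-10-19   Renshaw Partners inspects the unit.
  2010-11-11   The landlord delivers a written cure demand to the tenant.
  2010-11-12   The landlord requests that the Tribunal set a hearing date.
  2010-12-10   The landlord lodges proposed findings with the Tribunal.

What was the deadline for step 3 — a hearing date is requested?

Step 3 runs from 2010-11-11, when the cure demand is delivered. 6 days after 2010-11-11 is 2010-11-17.

2010-11-17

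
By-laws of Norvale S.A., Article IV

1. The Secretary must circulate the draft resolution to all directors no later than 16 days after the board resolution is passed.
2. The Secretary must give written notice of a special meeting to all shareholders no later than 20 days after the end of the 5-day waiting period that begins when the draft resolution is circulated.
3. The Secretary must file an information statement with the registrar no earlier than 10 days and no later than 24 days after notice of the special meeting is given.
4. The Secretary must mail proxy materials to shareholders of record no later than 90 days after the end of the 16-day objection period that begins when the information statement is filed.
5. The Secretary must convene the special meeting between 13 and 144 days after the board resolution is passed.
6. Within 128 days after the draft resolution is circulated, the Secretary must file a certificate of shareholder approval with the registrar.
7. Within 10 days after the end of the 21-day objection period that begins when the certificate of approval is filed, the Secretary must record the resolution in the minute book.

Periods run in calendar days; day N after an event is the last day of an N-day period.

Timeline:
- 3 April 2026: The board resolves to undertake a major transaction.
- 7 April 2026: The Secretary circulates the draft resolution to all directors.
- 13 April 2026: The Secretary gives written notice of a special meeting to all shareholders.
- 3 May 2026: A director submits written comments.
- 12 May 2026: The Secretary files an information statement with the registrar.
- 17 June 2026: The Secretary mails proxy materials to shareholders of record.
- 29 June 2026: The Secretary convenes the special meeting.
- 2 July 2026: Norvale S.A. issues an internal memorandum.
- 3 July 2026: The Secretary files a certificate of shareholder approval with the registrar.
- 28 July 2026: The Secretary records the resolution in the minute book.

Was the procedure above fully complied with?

No

Step 1 — counting 16 days from 3 April 2026 (when the board resolution is passed) gives a deadline of 19 April 2026; completed 7 April 2026, before the deadline.
Step 2 — counting 20 days from 12 April 2026 (end of the 5-day waiting period, which began when the draft resolution is circulated on 7 April 2026) gives a deadline of 2 May 2026; 13 April 2026 is within that limit.
Step 3 — 10 and 24 days from 13 April 2026 (when notice of the special meeting is given) are 23 April 2026 and 7 May 2026 respectively; done 12 May 2026 — 5 days after the window closed.
Later steps need not be reached.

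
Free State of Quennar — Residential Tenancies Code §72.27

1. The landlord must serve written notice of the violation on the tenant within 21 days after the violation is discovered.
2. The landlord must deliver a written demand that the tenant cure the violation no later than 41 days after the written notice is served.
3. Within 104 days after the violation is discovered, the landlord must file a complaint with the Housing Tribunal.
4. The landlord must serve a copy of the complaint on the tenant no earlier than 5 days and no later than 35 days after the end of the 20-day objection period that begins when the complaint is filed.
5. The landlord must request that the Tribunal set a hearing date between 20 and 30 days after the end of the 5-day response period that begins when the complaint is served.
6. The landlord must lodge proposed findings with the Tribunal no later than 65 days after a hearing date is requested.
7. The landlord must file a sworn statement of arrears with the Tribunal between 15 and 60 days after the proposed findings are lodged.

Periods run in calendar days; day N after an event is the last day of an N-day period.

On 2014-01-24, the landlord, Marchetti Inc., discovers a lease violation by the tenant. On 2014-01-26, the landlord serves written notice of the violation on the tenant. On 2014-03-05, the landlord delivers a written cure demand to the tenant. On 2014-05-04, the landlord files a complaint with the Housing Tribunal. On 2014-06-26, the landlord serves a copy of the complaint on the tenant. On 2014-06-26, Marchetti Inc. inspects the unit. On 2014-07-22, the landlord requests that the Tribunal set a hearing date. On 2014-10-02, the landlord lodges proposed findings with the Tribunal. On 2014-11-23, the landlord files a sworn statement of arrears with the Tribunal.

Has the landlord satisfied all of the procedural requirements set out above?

Step 1: 21 days after 2014-01-24 (when the violation is discovered) is 2014-02-14; 2014-01-26 is within that limit.
Step 2: 41 days after 2014-01-26 (when the written notice is served) is 2014-03-08; completed 2014-03-05, before the deadline.
Step 3: 104 days after 2014-01-24 (when the violation is discovered) is 2014-05-08; 2014-05-04 is within that limit.
Step 4: the window is 5–35 days after 2014-05-24 (end of the 20-day objection period, which began when the complaint is filed on 2014-05-04), so 2014-05-29 through 2014-06-28; done 2014-06-26 — within the window.
Step 5: the window is 20–30 days after 2014-07-01 (end of the 5-day response period, which began when the complaint is served on 2014-06-26), so 2014-07-21 through 2014-07-31; 2014-07-22 falls inside that range.
Step 6: 65 days after 2014-07-22 (when a hearing date is requested) is 2014-09-25; done 2014-10-02 — 7 days late.

No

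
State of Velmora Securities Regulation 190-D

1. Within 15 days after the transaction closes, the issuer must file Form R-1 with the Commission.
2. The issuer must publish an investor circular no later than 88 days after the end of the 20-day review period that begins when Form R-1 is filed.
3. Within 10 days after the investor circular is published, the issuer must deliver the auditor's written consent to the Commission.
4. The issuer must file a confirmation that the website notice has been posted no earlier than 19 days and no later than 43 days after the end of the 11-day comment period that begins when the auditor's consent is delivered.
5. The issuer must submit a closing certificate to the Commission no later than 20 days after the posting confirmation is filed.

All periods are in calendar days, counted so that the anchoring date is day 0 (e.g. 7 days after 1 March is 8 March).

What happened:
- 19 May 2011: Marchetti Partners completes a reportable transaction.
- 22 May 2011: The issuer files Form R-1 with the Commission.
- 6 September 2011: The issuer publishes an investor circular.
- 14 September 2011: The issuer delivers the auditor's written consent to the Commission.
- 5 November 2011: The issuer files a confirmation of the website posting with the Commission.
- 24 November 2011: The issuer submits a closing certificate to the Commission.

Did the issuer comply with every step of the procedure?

Yes

Step 1 — counting 15 days from 19 May 2011 (when the transaction closes) gives a deadline of 3 June 2011; 22 May 2011 is within that limit.
Step 2 — counting 88 days from 11 June 2011 (end of the 20-day review period, which began when Form R-1 is filed on 22 May 2011) gives a deadline of 7 September 2011; completed 6 September 2011, before the deadline.
Step 3 — counting 10 days from 6 September 2011 (when the investor circular is published) gives a deadline of 16 September 2011; completed 14 September 2011, before the deadline.
Step 4 — 19 and 43 days from 25 September 2011 (end of the 11-day comment period, which began when the auditor's consent is delivered on 14 September 2011) are 14 October 2011 and 7 November 2011 respectively; done 5 November 2011, which is between those dates.
Step 5 — counting 20 days from 5 November 2011 (when the posting confirmation is filed) gives a deadline of 25 November 2011; done 24 November 2011 — timely.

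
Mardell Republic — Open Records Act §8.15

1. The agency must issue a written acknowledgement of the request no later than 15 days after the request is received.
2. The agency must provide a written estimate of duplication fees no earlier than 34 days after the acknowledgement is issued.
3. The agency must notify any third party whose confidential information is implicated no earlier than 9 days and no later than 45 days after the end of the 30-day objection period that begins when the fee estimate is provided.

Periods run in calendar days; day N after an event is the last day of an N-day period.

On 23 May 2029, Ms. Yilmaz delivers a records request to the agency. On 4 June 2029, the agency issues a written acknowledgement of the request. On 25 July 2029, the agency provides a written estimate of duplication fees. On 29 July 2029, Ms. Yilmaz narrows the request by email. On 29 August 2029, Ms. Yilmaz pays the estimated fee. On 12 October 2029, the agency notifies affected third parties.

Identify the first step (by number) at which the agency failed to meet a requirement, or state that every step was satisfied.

Step 3

(1) due by 23 May 2029 + 15 days = 7 June 2029; 4 June 2029 is within that limit.
(2) permitted from 4 June 2029 + 34 days = 8 July 2029 onward; done 25 July 2029, after the minimum wait.
(3) the permitted window runs from 24 August 2029 + 9 = 2 September 2029 to 24 August 2029 + 45 = 8 October 2029; 12 October 2029 is 4 days past the end of the window.
The analysis stops there.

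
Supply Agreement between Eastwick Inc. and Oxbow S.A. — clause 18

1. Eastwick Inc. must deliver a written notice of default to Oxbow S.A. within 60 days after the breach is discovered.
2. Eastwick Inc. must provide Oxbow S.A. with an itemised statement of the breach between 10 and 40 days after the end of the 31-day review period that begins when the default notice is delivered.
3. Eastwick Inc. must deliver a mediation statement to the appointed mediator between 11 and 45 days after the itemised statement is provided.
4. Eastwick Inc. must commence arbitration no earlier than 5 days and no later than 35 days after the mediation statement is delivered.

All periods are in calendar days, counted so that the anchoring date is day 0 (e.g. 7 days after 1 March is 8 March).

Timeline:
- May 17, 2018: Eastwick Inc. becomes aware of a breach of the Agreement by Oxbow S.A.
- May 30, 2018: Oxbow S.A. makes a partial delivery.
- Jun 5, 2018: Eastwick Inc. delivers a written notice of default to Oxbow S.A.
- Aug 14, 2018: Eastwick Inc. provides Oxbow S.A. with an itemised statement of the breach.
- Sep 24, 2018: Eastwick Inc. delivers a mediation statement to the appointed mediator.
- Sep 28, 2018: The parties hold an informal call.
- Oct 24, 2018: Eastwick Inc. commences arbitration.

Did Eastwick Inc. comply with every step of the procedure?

(1) due by May 17, 2018 + 60 days = Jul 16, 2018; completed Jun 5, 2018, before the deadline.
(2) the permitted window runs from Jul 6, 2018 + 10 = Jul 16, 2018 to Jul 6, 2018 + 40 = Aug 15, 2018; done Aug 14, 2018 — within the window.
(3) the permitted window runs from Aug 14, 2018 + 11 = Aug 25, 2018 to Aug 14, 2018 + 45 = Sep 28, 2018; Sep 24, 2018 falls inside that range.
(4) the permitted window runs from Sep 24, 2018 + 5 = Sep 29, 2018 to Sep 24, 2018 + 35 = Oct 29, 2018; done Oct 24, 2018 — within the window.

Yes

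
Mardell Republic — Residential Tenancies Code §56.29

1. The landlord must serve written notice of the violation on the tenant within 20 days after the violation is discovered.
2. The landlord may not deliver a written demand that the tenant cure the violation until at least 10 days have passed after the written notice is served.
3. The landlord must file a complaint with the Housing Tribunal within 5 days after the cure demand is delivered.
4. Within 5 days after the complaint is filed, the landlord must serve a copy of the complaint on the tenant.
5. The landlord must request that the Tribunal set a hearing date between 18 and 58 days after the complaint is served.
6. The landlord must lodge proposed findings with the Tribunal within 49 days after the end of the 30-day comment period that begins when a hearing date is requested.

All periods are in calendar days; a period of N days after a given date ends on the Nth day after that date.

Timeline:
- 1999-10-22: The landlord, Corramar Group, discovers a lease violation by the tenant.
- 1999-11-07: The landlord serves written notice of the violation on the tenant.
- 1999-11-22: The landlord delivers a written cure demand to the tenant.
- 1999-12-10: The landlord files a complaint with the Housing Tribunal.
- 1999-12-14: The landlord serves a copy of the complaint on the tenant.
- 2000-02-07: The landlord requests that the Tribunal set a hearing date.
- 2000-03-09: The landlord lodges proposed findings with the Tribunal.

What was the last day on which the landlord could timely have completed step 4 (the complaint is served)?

Step 4 runs from 1999-12-10, when the complaint is filed. 5 days after 1999-12-10 is 1999-12-15.

1999-12-15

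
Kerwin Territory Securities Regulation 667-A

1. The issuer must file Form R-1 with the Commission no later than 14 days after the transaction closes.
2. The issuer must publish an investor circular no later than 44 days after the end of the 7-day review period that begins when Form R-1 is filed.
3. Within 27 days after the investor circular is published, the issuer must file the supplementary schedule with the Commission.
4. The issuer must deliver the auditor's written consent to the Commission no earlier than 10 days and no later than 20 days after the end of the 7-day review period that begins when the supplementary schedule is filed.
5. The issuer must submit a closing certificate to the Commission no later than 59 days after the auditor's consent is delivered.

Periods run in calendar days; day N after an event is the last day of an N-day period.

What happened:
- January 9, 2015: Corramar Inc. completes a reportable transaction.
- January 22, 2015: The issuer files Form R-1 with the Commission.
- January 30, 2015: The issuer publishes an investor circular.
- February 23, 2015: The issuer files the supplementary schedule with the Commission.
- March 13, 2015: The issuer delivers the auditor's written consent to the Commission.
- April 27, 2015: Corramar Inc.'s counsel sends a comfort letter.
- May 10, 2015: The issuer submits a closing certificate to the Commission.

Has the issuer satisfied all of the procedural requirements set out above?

Step 1: 14 days after January 9, 2015 (when the transaction closes) is January 23, 2015; January 22, 2015 is within that limit.
Step 2: 44 days after January 29, 2015 (end of the 7-day review period, which began when Form R-1 is filed on January 22, 2015) is March 14, 2015; January 30, 2015 is within that limit.
Step 3: 27 days after January 30, 2015 (when the investor circular is published) is February 26, 2015; February 23, 2015 is within that limit.
Step 4: the window is 10–20 days after March 2, 2015 (end of the 7-day review period, which began when the supplementary schedule is filed on February 23, 2015), so March 12, 2015 through March 22, 2015; March 13, 2015 falls inside that range.
Step 5: 59 days after March 13, 2015 (when the auditor's consent is delivered) is May 11, 2015; May 10, 2015 is within that limit.

Yes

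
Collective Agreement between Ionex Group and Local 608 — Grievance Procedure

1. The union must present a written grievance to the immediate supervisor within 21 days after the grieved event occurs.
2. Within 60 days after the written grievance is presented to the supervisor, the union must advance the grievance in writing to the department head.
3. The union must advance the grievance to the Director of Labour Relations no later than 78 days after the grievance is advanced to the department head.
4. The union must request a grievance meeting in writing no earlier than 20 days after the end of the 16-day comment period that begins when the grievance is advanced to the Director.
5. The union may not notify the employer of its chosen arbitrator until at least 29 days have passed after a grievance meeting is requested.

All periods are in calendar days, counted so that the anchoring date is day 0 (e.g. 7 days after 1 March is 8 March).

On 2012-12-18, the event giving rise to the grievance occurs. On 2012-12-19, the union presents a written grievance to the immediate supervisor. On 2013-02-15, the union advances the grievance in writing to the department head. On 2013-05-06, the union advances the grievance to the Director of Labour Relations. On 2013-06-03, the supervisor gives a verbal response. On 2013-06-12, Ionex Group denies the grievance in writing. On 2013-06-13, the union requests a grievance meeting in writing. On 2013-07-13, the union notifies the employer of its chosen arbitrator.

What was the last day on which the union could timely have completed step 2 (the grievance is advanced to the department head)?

2013-02-17

Step 2 runs from 2012-12-19, when the written grievance is presented to the supervisor. 60 days after 2012-12-19 is 2013-02-17.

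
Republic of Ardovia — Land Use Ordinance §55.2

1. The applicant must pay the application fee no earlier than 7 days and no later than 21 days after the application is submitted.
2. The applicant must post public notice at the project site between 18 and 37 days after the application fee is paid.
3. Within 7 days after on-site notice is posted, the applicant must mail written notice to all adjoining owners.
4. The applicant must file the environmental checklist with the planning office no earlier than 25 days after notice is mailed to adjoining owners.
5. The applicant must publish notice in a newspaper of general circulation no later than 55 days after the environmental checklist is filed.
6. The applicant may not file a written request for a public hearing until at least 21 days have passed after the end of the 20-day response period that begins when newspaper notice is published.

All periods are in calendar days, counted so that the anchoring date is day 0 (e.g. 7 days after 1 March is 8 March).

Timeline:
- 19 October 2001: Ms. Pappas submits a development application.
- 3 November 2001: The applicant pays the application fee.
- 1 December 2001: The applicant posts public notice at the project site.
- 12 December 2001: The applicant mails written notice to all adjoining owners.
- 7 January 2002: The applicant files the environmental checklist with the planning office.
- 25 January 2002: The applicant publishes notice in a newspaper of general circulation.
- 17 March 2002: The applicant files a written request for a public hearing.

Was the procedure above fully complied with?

(1) the permitted window runs from 19 October 2001 + 7 = 26 October 2001 to 19 October 2001 + 21 = 9 November 2001; done 3 November 2001, which is between those dates.
(2) the permitted window runs from 3 November 2001 + 18 = 21 November 2001 to 3 November 2001 + 37 = 10 December 2001; done 1 December 2001, which is between those dates.
(3) due by 1 December 2001 + 7 days = 8 December 2001; done 12 December 2001 — 4 days late.
No need to go further; step 3 was not satisfied.

No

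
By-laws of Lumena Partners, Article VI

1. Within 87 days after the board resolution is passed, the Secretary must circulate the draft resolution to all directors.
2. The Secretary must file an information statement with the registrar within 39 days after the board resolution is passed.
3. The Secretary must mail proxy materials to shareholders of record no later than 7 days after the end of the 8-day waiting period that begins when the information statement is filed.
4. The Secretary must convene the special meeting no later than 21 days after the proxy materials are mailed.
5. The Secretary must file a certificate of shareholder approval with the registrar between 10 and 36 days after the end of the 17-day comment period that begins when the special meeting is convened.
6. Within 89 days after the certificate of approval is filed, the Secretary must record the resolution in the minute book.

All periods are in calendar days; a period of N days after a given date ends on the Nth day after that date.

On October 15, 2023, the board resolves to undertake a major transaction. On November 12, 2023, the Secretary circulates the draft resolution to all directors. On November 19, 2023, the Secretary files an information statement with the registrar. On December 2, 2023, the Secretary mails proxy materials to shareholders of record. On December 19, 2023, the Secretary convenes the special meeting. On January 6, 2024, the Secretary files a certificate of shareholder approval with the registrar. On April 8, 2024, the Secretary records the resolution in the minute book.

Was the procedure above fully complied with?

No

(1) due by October 15, 2023 + 87 days = January 10, 2024; done November 12, 2023 — timely.
(2) due by October 15, 2023 + 39 days = November 23, 2023; done November 19, 2023 — timely.
(3) due by November 27, 2023 + 7 days = December 4, 2023; December 2, 2023 is within that limit.
(4) due by December 2, 2023 + 21 days = December 23, 2023; December 19, 2023 is within that limit.
(5) the permitted window runs from January 5, 2024 + 10 = January 15, 2024 to January 5, 2024 + 36 = February 10, 2024; January 6, 2024 is 9 days too early.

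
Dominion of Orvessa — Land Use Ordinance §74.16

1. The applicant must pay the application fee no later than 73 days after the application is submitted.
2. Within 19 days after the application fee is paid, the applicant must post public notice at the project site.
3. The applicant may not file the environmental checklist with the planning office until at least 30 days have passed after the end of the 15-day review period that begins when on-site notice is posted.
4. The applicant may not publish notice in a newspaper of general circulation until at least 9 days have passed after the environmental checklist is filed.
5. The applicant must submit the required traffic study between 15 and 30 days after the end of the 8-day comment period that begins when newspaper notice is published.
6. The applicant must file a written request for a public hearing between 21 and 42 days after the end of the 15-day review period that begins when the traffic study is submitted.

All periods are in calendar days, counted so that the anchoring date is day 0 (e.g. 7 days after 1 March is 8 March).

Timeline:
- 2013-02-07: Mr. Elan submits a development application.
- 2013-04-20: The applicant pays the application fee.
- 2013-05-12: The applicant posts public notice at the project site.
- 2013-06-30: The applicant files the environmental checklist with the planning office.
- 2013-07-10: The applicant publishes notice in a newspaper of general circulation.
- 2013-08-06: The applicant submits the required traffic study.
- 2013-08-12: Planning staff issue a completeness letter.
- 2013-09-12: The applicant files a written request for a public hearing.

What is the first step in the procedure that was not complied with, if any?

Step 1: 73 days after 2013-02-07 (when the application is submitted) is 2013-04-21; done 2013-04-20 — timely.
Step 2: 19 days after 2013-04-20 (when the application fee is paid) is 2013-05-09; not done until 2013-05-12, 3 days after the deadline.
Later steps need not be reached.

Step 2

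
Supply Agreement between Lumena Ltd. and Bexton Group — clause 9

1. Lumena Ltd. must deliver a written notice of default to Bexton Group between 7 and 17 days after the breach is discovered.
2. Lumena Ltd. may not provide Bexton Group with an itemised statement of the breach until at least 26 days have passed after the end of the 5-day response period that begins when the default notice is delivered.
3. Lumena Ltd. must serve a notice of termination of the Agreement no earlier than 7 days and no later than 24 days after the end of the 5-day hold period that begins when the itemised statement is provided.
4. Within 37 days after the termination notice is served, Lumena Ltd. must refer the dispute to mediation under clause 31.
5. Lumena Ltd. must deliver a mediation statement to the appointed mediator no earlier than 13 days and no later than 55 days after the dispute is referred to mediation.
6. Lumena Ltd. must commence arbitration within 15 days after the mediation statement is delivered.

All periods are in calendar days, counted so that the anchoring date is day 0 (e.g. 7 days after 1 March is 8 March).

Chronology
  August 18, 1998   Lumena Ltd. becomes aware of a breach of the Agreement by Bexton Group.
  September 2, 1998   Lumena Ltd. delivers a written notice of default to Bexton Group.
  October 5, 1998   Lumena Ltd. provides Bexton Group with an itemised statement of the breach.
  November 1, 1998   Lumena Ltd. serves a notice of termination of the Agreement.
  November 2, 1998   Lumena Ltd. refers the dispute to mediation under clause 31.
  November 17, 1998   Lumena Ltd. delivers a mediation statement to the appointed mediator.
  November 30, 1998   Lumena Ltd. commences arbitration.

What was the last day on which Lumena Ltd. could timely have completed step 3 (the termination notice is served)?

November 3, 1998

The itemised statement is provided on October 5, 1998; the 5-day hold period therefore ends October 10, 1998, and step 3 runs from that date. The window is 7–24 days after October 10, 1998; it closes on November 3, 1998.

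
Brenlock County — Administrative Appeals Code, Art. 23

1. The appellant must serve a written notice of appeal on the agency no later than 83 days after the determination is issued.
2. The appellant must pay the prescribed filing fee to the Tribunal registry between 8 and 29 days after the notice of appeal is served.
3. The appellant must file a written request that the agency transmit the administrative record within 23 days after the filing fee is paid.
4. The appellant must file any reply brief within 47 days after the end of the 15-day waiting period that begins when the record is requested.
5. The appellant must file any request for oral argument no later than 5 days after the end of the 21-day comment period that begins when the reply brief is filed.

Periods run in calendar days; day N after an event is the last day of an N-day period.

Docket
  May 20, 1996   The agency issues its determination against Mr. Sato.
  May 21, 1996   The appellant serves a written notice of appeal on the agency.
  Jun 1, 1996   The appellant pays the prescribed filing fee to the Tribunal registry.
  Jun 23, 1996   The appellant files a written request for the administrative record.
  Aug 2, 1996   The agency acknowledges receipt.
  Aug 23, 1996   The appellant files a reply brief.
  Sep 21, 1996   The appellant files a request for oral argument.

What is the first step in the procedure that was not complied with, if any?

Step 5

(1) due by May 20, 1996 + 83 days = Aug 11, 1996; May 21, 1996 is within that limit.
(2) the permitted window runs from May 21, 1996 + 8 = May 29, 1996 to May 21, 1996 + 29 = Jun 19, 1996; done Jun 1, 1996 — within the window.
(3) due by Jun 1, 1996 + 23 days = Jun 24, 1996; completed Jun 23, 1996, before the deadline.
(4) due by Jul 8, 1996 + 47 days = Aug 24, 1996; completed Aug 23, 1996, before the deadline.
(5) due by Sep 13, 1996 + 5 days = Sep 18, 1996; done Sep 21, 1996 — 3 days late.
The analysis stops there.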